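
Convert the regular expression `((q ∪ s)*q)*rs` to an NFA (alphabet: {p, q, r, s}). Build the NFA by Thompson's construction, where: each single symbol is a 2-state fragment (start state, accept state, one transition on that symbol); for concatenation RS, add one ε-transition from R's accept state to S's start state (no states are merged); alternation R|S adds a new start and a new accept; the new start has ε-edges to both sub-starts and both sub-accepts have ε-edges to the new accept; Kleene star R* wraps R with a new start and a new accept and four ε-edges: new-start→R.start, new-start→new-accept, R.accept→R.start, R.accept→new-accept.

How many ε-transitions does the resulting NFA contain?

By structural recursion:
Each of the 5 symbol leaves contributes 0 ε-transitions.
  q ∪ s = 4 ε-transitions
  (q ∪ s)* = 8 ε-transitions
  (q ∪ s)*q = 9 ε-transitions
  ((q ∪ s)*q)* = 13 ε-transitions
  ((q ∪ s)*q)*rs = 15 ε-transitions

15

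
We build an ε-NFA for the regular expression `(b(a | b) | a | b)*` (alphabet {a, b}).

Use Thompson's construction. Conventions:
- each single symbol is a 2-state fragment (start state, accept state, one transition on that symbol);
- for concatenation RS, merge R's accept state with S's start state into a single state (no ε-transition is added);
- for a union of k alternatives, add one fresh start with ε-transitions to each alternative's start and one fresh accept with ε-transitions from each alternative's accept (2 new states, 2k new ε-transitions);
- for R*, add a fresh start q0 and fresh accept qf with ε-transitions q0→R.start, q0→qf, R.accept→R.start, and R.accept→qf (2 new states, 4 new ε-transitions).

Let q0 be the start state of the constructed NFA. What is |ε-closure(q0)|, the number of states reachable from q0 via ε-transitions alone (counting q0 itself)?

Work bottom-up. For each fragment F, track |ε-closure(F.start)| and whether F's accept lies in that closure (i.e. whether F accepts ε). A single-symbol fragment has closure size 1 and does not accept ε.
  a | b : new start ε-reaches every alternative's start; none of them accept ε, so the new accept is not reached: |ε-closure| = 1 + 1 + 1 = 3
  b(a | b) : |ε-closure| equals the left operand's closure size = 1 (its accept is not ε-reachable, so the closure stops there)
  b(a | b) | a | b : |ε-closure| = 1 + 1 + 1 + 1 = 4 (the new accept is not ε-reachable since no branch accepts ε)
  (b(a | b) | a | b)* : new start has ε-edges to the inner start and to the new accept, so |ε-closure| = 2 + 4 = 6

6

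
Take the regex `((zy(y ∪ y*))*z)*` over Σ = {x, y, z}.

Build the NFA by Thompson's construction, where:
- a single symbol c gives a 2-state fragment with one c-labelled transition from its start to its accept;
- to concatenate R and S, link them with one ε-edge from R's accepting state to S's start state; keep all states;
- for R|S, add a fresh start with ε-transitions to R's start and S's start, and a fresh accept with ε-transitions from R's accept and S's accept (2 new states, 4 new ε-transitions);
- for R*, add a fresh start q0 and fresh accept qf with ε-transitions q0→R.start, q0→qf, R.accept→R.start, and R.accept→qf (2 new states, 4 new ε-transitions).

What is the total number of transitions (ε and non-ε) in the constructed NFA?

24

Bottom-up over the parse tree:
Each of the 5 symbol leaves contributes 1 transition (1 symbol, 0 ε).
  y* → 5 transitions (1 symbol, 4 ε)
  y ∪ y* → 10 transitions (2 symbol, 8 ε)
  zy(y ∪ y*) → 14 transitions (4 symbol, 10 ε)
  (zy(y ∪ y*))* → 18 transitions (4 symbol, 14 ε)
  (zy(y ∪ y*))*z → 20 transitions (5 symbol, 15 ε)
  ((zy(y ∪ y*))*z)* → 24 transitions (5 symbol, 19 ε)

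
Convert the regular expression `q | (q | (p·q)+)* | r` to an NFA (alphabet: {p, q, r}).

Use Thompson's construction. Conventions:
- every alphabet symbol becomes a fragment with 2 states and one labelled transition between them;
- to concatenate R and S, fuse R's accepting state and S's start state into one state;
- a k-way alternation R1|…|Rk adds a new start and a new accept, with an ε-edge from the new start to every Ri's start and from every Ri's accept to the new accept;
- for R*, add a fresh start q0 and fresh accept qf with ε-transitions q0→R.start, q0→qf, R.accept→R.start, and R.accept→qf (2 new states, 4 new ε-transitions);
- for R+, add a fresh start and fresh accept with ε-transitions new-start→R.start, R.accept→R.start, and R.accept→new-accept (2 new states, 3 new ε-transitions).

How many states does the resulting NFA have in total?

17

Bottom-up over the parse tree:
Each of the 5 symbol leaves contributes a 2-state fragment.
  p·q : 3 states
  (p·q)+ : 5 states
  q | (p·q)+ : 9 states
  (q | (p·q)+)* : 11 states
  q | (q | (p·q)+)* | r : 17 states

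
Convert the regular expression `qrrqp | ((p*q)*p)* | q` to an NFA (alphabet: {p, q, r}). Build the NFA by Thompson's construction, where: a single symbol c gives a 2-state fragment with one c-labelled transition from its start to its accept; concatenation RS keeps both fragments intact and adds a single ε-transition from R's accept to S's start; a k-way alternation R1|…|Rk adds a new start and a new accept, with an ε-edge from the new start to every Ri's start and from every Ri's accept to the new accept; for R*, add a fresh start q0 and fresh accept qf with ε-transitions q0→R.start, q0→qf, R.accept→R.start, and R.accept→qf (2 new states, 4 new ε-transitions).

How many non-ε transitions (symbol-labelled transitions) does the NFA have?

9

Recursing over subexpressions:
Each of the 9 symbol leaves contributes exactly 1 symbol transition.
  qrrqp : 5 symbol transitions
  p* : 1 symbol transition
  p*q : 2 symbol transitions
  (p*q)* : 2 symbol transitions
  (p*q)*p : 3 symbol transitions
  ((p*q)*p)* : 3 symbol transitions
  qrrqp | ((p*q)*p)* | q : 9 symbol transitions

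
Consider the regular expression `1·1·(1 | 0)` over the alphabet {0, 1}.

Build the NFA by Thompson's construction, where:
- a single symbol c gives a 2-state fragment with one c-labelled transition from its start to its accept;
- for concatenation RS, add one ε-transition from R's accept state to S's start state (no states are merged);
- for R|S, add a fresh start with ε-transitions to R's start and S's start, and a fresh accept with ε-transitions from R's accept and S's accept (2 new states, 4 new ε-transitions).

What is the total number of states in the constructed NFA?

10

Per subexpression:
Each of the 4 symbol leaves contributes a 2-state fragment.
  1 | 0 : 6 states
  1·1·(1 | 0) : 10 states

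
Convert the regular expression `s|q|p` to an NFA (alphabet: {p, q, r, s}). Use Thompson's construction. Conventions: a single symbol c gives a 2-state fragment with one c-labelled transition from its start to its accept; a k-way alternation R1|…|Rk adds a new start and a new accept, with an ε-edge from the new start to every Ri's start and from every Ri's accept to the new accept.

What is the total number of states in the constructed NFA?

8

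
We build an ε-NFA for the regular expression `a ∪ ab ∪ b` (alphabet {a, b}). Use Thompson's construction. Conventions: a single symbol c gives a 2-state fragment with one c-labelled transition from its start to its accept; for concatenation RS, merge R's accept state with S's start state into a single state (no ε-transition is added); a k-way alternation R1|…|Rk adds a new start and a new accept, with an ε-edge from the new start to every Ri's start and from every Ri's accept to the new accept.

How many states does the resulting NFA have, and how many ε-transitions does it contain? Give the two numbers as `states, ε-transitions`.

Per subexpression:
Each of the 4 symbol leaves contributes 2 states and 0 ε-transitions.
  ab : 3 states, 0 ε-transitions
  a ∪ ab ∪ b : 9 states, 6 ε-transitions

9, 6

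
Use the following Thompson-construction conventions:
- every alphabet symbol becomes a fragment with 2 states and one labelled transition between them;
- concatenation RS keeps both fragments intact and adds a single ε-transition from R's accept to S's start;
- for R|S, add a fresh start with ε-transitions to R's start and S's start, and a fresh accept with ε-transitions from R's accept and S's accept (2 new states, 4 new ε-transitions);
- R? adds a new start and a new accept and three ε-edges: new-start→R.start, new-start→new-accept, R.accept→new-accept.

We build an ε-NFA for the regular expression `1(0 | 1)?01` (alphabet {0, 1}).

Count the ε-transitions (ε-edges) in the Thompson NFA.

Bottom-up over the parse tree:
Each of the 5 symbol leaves contributes 0 ε-transitions.
  0 | 1 — 4 ε-transitions
  (0 | 1)? — 7 ε-transitions
  1(0 | 1)?01 — 10 ε-transitions

10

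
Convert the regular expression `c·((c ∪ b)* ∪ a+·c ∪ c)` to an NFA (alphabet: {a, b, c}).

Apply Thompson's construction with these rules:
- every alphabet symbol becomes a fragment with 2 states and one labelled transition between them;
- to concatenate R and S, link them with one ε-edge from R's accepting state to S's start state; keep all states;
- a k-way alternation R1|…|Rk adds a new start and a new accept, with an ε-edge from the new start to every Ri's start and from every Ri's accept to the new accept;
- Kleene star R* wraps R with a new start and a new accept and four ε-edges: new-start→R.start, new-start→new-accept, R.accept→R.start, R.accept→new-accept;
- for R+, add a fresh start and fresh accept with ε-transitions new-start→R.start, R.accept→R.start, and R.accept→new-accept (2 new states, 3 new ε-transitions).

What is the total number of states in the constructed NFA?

Per subexpression:
Each of the 6 symbol leaves contributes a 2-state fragment.
  c ∪ b → 6 states
  (c ∪ b)* → 8 states
  a+ → 4 states
  a+·c → 6 states
  (c ∪ b)* ∪ a+·c ∪ c → 18 states
  c·((c ∪ b)* ∪ a+·c ∪ c) → 20 states

20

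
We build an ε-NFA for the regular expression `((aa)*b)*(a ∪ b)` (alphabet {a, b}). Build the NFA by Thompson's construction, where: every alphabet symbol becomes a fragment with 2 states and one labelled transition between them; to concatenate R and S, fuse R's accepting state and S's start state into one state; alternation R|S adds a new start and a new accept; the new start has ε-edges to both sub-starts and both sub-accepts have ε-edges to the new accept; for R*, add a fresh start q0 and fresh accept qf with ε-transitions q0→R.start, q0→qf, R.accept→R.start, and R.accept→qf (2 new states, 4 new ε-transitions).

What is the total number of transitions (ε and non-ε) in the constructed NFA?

17

Recursing over subexpressions:
Each of the 5 symbol leaves contributes 1 transition (1 symbol, 0 ε).
  aa : 2 transitions (2 symbol, 0 ε)
  (aa)* : 6 transitions (2 symbol, 4 ε)
  (aa)*b : 7 transitions (3 symbol, 4 ε)
  ((aa)*b)* : 11 transitions (3 symbol, 8 ε)
  a ∪ b : 6 transitions (2 symbol, 4 ε)
  ((aa)*b)*(a ∪ b) : 17 transitions (5 symbol, 12 ε)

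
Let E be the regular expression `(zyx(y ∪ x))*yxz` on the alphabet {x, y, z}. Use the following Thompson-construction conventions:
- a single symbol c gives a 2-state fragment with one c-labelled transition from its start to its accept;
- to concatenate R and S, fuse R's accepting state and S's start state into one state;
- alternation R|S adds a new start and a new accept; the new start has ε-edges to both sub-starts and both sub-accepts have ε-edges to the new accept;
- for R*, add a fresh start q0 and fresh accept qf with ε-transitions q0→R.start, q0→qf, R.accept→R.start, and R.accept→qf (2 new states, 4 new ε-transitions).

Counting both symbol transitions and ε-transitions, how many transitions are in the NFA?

Per subexpression:
Each of the 8 symbol leaves contributes 1 transition (1 symbol, 0 ε).
  y ∪ x = 6 transitions (2 symbol, 4 ε)
  zyx(y ∪ x) = 9 transitions (5 symbol, 4 ε)
  (zyx(y ∪ x))* = 13 transitions (5 symbol, 8 ε)
  (zyx(y ∪ x))*yxz = 16 transitions (8 symbol, 8 ε)

16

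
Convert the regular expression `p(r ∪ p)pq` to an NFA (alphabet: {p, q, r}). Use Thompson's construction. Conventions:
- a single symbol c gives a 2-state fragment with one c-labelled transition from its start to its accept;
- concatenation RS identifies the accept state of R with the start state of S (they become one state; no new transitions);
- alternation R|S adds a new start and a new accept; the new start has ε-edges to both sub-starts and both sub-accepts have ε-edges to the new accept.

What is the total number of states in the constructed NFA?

9

By structural recursion:
Each of the 5 symbol leaves contributes a 2-state fragment.
  r ∪ p → 6 states
  p(r ∪ p)pq → 9 states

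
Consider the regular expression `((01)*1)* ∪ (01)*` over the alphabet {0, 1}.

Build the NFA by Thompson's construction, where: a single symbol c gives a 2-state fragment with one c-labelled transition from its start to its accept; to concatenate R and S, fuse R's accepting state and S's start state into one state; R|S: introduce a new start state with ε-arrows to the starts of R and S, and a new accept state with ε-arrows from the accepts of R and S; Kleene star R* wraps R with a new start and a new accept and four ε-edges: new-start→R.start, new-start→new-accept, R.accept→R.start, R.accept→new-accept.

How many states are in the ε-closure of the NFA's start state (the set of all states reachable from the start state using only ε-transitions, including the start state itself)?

Let C(F) = |ε-closure(F.start)| within fragment F, and note whether F accepts ε. Symbol fragments have C = 1 and do not accept ε. Then:
  01 → same as the first factor's closure: |ε-closure| = 1
  (01)* → |ε-closure| = 1 (new start) + 1 (body) + 1 (new accept) = 3
  (01)*1 → the left operand accepts ε, so the closure extends into the next operand (the shared merged state is already counted); |ε-closure| = 3 + (1−1) = 3
  ((01)*1)* → new start has ε-edges to the inner start and to the new accept, so |ε-closure| = 2 + 3 = 5
  01 → same as the first factor's closure: |ε-closure| = 1
  (01)* → new start has ε-edges to the inner start and to the new accept, so |ε-closure| = 2 + 1 = 3
  ((01)*1)* ∪ (01)* → |ε-closure| = 1 (new start) + (5 + 3) + 1 (new accept, since some branch ε-reaches its own accept) = 10

10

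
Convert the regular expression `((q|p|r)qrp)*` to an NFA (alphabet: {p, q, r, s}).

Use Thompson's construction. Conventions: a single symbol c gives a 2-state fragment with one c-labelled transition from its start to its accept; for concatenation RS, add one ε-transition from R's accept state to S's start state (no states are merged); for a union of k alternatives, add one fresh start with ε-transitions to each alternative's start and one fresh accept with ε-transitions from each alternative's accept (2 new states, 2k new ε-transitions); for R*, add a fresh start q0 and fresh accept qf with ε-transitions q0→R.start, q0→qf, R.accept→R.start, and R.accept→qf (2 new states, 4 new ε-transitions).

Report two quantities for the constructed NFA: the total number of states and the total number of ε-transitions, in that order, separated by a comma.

Building bottom-up:
Each of the 6 symbol leaves contributes 2 states and 0 ε-transitions.
  q|p|r = 8 states, 6 ε-transitions
  (q|p|r)qrp = 14 states, 9 ε-transitions
  ((q|p|r)qrp)* = 16 states, 13 ε-transitions

16, 13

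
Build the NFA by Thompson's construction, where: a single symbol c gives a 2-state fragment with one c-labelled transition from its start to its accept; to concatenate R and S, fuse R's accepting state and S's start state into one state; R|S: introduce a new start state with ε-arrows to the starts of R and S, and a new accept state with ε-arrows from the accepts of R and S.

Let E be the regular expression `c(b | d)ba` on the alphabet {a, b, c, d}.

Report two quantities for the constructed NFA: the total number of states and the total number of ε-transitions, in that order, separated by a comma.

9, 4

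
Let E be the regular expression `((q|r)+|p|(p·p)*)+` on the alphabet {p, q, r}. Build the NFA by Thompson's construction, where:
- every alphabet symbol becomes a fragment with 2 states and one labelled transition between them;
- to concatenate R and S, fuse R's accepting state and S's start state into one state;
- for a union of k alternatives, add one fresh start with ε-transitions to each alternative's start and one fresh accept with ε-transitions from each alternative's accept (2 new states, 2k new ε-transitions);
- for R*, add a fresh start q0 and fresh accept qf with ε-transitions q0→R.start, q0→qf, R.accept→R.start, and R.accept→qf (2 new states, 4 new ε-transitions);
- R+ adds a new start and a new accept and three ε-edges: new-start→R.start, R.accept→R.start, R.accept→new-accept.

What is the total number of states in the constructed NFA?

19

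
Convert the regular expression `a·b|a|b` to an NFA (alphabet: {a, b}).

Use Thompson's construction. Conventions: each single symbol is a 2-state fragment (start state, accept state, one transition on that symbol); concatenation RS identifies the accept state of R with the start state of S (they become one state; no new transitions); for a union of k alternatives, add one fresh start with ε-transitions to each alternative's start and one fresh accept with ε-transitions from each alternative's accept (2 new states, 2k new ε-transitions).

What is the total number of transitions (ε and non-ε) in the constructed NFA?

Per subexpression:
Each of the 4 symbol leaves contributes 1 transition (1 symbol, 0 ε).
  a·b → 2 transitions (2 symbol, 0 ε)
  a·b|a|b → 10 transitions (4 symbol, 6 ε)

10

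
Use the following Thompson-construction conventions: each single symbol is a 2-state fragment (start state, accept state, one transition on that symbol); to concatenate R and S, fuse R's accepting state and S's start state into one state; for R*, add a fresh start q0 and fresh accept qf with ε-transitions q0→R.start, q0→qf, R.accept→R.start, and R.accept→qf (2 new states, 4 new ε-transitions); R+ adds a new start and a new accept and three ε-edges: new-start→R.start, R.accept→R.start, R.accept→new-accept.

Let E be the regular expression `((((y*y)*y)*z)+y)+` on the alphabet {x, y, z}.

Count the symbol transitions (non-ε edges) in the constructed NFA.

5

Bottom-up over the parse tree:
Each of the 5 symbol leaves contributes exactly 1 symbol transition.
  y* : 1 symbol transition
  y*y : 2 symbol transitions
  (y*y)* : 2 symbol transitions
  (y*y)*y : 3 symbol transitions
  ((y*y)*y)* : 3 symbol transitions
  ((y*y)*y)*z : 4 symbol transitions
  (((y*y)*y)*z)+ : 4 symbol transitions
  (((y*y)*y)*z)+y : 5 symbol transitions
  ((((y*y)*y)*z)+y)+ : 5 symbol transitions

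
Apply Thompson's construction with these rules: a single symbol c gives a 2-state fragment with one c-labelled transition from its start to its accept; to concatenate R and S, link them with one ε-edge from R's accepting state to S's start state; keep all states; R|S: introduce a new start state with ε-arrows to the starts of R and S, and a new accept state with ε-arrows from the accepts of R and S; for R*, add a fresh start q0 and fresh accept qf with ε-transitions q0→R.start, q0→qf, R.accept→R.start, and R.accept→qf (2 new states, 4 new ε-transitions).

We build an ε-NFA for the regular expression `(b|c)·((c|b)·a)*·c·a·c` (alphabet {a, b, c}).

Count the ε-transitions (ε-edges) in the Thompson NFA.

17

Recursing over subexpressions:
Each of the 8 symbol leaves contributes 0 ε-transitions.
  b|c → 4 ε-transitions
  c|b → 4 ε-transitions
  (c|b)·a → 5 ε-transitions
  ((c|b)·a)* → 9 ε-transitions
  (b|c)·((c|b)·a)*·c·a·c → 17 ε-transitions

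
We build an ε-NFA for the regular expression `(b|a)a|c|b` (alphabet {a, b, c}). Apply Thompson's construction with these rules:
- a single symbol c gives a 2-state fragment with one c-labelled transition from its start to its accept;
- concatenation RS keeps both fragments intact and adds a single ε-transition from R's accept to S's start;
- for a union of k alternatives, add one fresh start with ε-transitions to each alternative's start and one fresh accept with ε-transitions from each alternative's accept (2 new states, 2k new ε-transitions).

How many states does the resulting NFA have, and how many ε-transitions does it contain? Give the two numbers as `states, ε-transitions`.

Building bottom-up:
Each of the 5 symbol leaves contributes 2 states and 0 ε-transitions.
  b|a → 6 states, 4 ε-transitions
  (b|a)a → 8 states, 5 ε-transitions
  (b|a)a|c|b → 14 states, 11 ε-transitions

14, 11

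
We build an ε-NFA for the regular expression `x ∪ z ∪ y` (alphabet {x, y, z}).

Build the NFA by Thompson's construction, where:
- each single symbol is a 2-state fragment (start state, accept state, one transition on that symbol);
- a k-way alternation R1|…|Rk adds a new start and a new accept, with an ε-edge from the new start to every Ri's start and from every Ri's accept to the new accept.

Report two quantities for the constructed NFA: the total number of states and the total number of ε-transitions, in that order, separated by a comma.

8, 6

Bottom-up over the parse tree:
Each of the 3 symbol leaves contributes 2 states and 0 ε-transitions.
  x ∪ z ∪ y → 8 states, 6 ε-transitions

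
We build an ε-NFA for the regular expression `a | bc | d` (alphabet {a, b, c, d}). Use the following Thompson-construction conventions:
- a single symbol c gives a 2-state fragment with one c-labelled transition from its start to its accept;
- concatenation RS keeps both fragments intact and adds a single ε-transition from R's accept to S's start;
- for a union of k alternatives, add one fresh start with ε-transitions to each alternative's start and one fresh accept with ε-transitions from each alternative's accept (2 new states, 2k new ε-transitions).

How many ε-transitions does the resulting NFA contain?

7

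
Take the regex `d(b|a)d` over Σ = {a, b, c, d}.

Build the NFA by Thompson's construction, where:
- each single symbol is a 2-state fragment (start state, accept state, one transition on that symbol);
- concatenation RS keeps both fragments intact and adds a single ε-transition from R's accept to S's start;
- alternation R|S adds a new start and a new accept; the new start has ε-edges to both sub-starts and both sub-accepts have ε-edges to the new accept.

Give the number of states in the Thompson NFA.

10

Bottom-up over the parse tree:
Each of the 4 symbol leaves contributes a 2-state fragment.
  b|a = 6 states
  d(b|a)d = 10 states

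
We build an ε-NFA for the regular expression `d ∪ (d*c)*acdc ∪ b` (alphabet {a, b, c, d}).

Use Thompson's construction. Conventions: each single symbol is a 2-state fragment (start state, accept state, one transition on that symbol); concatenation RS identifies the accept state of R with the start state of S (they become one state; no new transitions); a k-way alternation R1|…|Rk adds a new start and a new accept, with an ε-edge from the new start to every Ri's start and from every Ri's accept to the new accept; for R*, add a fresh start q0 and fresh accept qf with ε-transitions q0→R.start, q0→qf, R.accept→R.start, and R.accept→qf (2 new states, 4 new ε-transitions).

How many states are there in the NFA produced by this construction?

17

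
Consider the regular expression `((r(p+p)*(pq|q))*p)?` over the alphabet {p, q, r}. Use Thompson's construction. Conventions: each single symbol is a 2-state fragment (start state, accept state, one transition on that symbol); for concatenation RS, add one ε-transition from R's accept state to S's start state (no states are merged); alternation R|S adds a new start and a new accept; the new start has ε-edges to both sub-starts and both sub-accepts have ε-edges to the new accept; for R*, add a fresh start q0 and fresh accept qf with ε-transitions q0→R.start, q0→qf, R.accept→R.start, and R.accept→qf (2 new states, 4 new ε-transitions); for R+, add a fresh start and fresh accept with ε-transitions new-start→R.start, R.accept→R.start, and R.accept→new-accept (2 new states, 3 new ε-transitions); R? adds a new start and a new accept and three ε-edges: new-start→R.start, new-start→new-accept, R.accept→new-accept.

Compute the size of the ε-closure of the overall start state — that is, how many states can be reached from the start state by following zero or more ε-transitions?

6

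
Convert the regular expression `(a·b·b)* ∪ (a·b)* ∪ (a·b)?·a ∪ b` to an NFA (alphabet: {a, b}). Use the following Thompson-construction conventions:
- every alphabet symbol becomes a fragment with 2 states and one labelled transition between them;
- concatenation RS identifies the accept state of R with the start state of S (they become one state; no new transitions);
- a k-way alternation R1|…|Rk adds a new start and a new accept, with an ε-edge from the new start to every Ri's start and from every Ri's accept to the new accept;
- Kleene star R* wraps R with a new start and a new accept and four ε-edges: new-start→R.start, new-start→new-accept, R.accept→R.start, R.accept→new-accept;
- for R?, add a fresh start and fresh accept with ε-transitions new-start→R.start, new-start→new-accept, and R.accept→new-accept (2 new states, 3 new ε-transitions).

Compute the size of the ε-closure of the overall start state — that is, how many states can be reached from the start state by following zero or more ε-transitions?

12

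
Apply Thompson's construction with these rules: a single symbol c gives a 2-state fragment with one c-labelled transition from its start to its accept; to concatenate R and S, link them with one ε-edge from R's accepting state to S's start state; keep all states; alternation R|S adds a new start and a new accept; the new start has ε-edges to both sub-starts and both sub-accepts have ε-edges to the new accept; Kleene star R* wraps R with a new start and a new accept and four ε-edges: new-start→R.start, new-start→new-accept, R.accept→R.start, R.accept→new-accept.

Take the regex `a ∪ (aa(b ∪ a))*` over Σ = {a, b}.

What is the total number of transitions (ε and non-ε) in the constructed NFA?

19

Bottom-up over the parse tree:
Each of the 5 symbol leaves contributes 1 transition (1 symbol, 0 ε).
  b ∪ a = 6 transitions (2 symbol, 4 ε)
  aa(b ∪ a) = 10 transitions (4 symbol, 6 ε)
  (aa(b ∪ a))* = 14 transitions (4 symbol, 10 ε)
  a ∪ (aa(b ∪ a))* = 19 transitions (5 symbol, 14 ε)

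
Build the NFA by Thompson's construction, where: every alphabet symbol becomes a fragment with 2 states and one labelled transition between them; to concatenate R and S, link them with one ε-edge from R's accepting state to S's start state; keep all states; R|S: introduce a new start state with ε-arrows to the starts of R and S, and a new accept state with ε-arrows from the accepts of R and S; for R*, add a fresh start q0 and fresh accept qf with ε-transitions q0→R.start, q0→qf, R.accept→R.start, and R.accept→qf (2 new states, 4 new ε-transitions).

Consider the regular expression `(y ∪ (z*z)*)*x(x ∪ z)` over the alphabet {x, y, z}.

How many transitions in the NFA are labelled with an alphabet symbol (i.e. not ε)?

6

Bottom-up over the parse tree:
Each of the 6 symbol leaves contributes exactly 1 symbol transition.
  z* — 1 symbol transition
  z*z — 2 symbol transitions
  (z*z)* — 2 symbol transitions
  y ∪ (z*z)* — 3 symbol transitions
  (y ∪ (z*z)*)* — 3 symbol transitions
  x ∪ z — 2 symbol transitions
  (y ∪ (z*z)*)*x(x ∪ z) — 6 symbol transitions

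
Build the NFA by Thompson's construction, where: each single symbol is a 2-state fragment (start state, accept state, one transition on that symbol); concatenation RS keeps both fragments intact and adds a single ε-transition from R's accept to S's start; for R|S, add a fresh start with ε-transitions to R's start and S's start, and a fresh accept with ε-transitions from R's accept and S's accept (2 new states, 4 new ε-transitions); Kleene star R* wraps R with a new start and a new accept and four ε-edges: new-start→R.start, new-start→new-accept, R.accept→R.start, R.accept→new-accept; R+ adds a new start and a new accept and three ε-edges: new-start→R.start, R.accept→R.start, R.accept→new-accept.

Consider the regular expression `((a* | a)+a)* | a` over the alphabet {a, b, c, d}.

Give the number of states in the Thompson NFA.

Recursing over subexpressions:
Each of the 4 symbol leaves contributes a 2-state fragment.
  a* : 4 states
  a* | a : 8 states
  (a* | a)+ : 10 states
  (a* | a)+a : 12 states
  ((a* | a)+a)* : 14 states
  ((a* | a)+a)* | a : 18 states

18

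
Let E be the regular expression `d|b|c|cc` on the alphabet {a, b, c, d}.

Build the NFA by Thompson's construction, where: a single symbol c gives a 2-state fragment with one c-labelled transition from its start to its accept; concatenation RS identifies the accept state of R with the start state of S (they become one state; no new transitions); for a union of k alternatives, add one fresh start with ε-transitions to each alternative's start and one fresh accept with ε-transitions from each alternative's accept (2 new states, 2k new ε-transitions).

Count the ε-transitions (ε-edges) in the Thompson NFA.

8

Bottom-up over the parse tree:
Each of the 5 symbol leaves contributes 0 ε-transitions.
  cc → 0 ε-transitions
  d|b|c|cc → 8 ε-transitions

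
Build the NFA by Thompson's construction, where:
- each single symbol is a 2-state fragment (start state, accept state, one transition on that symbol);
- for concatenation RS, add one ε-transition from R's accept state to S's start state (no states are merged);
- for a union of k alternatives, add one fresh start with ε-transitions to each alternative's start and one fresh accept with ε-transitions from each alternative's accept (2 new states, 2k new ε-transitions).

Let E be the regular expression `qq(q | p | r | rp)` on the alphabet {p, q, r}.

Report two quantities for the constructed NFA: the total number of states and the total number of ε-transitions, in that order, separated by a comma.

16, 11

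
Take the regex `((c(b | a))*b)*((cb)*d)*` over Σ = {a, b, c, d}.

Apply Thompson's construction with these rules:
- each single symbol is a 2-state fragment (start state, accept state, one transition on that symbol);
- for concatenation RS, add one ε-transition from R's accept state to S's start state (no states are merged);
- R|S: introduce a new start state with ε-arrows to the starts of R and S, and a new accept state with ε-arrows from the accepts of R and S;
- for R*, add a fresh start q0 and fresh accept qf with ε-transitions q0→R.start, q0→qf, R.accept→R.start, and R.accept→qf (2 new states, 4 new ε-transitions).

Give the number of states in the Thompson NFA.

By structural recursion:
Each of the 7 symbol leaves contributes a 2-state fragment.
  b | a = 6 states
  c(b | a) = 8 states
  (c(b | a))* = 10 states
  (c(b | a))*b = 12 states
  ((c(b | a))*b)* = 14 states
  cb = 4 states
  (cb)* = 6 states
  (cb)*d = 8 states
  ((cb)*d)* = 10 states
  ((c(b | a))*b)*((cb)*d)* = 24 states

24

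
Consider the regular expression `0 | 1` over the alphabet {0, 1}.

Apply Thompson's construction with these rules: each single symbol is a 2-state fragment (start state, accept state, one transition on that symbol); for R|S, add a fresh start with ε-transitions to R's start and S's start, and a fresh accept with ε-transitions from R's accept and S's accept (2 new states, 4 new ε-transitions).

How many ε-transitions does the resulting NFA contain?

Per subexpression:
Each of the 2 symbol leaves contributes 0 ε-transitions.
  0 | 1 — 4 ε-transitions

4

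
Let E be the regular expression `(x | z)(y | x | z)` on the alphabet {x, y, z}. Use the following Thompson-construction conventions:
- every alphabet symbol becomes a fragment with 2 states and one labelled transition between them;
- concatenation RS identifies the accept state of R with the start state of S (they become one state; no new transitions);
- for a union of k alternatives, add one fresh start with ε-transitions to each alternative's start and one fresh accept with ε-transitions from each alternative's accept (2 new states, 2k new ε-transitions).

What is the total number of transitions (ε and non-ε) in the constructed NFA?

Per subexpression:
Each of the 5 symbol leaves contributes 1 transition (1 symbol, 0 ε).
  x | z → 6 transitions (2 symbol, 4 ε)
  y | x | z → 9 transitions (3 symbol, 6 ε)
  (x | z)(y | x | z) → 15 transitions (5 symbol, 10 ε)

15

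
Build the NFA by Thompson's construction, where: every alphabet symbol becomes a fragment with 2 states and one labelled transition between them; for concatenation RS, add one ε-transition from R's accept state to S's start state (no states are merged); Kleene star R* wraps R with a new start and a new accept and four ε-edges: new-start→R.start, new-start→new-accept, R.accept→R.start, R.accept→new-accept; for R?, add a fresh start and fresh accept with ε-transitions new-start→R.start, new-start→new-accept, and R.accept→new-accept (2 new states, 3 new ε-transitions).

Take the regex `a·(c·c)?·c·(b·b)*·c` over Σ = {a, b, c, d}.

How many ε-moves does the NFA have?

By structural recursion:
Each of the 7 symbol leaves contributes 0 ε-transitions.
  c·c = 1 ε-transition
  (c·c)? = 4 ε-transitions
  b·b = 1 ε-transition
  (b·b)* = 5 ε-transitions
  a·(c·c)?·c·(b·b)*·c = 13 ε-transitions

13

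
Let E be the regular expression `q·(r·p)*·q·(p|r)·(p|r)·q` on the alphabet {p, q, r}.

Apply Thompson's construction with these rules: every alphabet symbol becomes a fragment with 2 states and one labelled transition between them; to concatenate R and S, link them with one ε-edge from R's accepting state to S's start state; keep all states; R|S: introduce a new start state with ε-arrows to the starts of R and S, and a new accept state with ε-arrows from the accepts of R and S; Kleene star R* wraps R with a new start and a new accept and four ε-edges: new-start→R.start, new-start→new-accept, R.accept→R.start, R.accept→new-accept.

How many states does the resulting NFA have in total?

Bottom-up over the parse tree:
Each of the 9 symbol leaves contributes a 2-state fragment.
  r·p : 4 states
  (r·p)* : 6 states
  p|r : 6 states
  p|r : 6 states
  q·(r·p)*·q·(p|r)·(p|r)·q : 24 states

24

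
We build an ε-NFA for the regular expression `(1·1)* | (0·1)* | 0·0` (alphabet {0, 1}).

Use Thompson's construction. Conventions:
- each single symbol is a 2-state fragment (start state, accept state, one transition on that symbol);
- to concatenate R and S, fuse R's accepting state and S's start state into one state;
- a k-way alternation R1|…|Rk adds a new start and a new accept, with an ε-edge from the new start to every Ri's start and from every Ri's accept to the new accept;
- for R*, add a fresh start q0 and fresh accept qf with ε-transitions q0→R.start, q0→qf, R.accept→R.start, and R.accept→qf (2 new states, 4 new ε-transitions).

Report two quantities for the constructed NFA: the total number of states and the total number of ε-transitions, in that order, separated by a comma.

Recursing over subexpressions:
Each of the 6 symbol leaves contributes 2 states and 0 ε-transitions.
  1·1 — 3 states, 0 ε-transitions
  (1·1)* — 5 states, 4 ε-transitions
  0·1 — 3 states, 0 ε-transitions
  (0·1)* — 5 states, 4 ε-transitions
  0·0 — 3 states, 0 ε-transitions
  (1·1)* | (0·1)* | 0·0 — 15 states, 14 ε-transitions

15, 14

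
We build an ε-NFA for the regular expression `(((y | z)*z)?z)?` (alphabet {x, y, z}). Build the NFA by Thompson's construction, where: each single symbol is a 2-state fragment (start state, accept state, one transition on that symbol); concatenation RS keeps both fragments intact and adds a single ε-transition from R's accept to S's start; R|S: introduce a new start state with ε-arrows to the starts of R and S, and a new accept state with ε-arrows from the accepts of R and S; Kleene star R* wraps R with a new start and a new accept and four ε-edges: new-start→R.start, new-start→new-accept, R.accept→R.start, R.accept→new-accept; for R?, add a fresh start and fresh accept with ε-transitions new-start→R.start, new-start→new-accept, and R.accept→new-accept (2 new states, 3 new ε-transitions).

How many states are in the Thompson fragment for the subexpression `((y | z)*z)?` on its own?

12

Fragment for `((y | z)*z)?`:
Each of the 3 symbol leaves contributes a 2-state fragment.
  y | z — 6 states
  (y | z)* — 8 states
  (y | z)*z — 10 states
  ((y | z)*z)? — 12 states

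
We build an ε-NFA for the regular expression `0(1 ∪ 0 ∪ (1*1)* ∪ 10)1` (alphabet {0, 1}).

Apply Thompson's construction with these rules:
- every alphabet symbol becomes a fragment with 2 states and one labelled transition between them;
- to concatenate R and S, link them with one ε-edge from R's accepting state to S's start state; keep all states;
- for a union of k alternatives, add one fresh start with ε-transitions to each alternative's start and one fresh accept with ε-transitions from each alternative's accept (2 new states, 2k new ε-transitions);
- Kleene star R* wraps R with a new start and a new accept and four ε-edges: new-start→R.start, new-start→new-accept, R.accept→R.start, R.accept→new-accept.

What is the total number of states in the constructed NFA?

22

By structural recursion:
Each of the 8 symbol leaves contributes a 2-state fragment.
  1* — 4 states
  1*1 — 6 states
  (1*1)* — 8 states
  10 — 4 states
  1 ∪ 0 ∪ (1*1)* ∪ 10 — 18 states
  0(1 ∪ 0 ∪ (1*1)* ∪ 10)1 — 22 states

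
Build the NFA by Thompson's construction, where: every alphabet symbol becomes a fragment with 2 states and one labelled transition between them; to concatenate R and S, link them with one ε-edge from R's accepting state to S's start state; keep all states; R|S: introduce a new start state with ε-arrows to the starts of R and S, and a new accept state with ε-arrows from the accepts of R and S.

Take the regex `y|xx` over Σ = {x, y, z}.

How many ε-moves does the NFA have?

5

Bottom-up over the parse tree:
Each of the 3 symbol leaves contributes 0 ε-transitions.
  xx — 1 ε-transition
  y|xx — 5 ε-transitions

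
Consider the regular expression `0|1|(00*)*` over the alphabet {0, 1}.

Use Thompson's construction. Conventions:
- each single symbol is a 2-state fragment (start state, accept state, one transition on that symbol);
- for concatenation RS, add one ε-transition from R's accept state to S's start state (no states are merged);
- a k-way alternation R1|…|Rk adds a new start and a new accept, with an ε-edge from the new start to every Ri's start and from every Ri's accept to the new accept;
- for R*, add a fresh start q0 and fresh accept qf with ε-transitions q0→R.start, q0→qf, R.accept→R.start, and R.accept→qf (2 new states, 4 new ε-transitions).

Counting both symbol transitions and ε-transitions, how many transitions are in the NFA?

19

By structural recursion:
Each of the 4 symbol leaves contributes 1 transition (1 symbol, 0 ε).
  0* : 5 transitions (1 symbol, 4 ε)
  00* : 7 transitions (2 symbol, 5 ε)
  (00*)* : 11 transitions (2 symbol, 9 ε)
  0|1|(00*)* : 19 transitions (4 symbol, 15 ε)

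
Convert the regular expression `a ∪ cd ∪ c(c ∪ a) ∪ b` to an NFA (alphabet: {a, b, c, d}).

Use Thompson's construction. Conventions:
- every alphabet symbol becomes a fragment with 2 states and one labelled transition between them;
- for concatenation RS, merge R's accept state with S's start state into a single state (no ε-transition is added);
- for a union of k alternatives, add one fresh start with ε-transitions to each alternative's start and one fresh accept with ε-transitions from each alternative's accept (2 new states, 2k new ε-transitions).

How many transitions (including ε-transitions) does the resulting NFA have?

19

Per subexpression:
Each of the 7 symbol leaves contributes 1 transition (1 symbol, 0 ε).
  cd : 2 transitions (2 symbol, 0 ε)
  c ∪ a : 6 transitions (2 symbol, 4 ε)
  c(c ∪ a) : 7 transitions (3 symbol, 4 ε)
  a ∪ cd ∪ c(c ∪ a) ∪ b : 19 transitions (7 symbol, 12 ε)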